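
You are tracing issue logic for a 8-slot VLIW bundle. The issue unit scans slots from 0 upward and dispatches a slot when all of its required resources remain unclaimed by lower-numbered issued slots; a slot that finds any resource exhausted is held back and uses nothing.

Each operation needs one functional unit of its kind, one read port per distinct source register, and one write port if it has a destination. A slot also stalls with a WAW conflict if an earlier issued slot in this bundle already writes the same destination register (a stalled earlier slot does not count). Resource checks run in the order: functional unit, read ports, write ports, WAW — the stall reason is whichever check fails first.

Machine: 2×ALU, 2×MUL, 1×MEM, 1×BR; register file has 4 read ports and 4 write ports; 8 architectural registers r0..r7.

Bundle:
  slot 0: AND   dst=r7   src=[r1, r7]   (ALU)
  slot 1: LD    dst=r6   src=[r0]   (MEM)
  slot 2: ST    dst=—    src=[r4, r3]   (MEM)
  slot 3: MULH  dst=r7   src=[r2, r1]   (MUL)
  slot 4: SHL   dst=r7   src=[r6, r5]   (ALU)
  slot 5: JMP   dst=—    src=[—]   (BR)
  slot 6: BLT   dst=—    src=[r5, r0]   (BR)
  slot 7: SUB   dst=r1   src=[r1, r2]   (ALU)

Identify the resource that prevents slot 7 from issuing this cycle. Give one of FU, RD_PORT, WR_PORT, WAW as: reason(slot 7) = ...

reason(slot 7) = RD_PORT

#0 ALU src=r1,r7 dispatched  <A:1 Mu:2 Ld:1 B:1 rd:2 wr:3>
#1 MEM src=r0 dispatched  <A:1 Mu:2 Ld:0 B:1 rd:1 wr:2>
#2 MEM src=r4,r3 held:FU  <A:1 Mu:2 Ld:0 B:1 rd:1 wr:2>
#3 MUL src=r2,r1 held:RD_PORT  <A:1 Mu:2 Ld:0 B:1 rd:1 wr:2>
#4 ALU src=r6,r5 held:RD_PORT  <A:1 Mu:2 Ld:0 B:1 rd:1 wr:2>
#5 BR src=- dispatched  <A:1 Mu:2 Ld:0 B:0 rd:1 wr:2>
#6 BR src=r5,r0 held:FU  <A:1 Mu:2 Ld:0 B:0 rd:1 wr:2>
#7 ALU src=r1,r2 held:RD_PORT  <A:1 Mu:2 Ld:0 B:0 rd:1 wr:2>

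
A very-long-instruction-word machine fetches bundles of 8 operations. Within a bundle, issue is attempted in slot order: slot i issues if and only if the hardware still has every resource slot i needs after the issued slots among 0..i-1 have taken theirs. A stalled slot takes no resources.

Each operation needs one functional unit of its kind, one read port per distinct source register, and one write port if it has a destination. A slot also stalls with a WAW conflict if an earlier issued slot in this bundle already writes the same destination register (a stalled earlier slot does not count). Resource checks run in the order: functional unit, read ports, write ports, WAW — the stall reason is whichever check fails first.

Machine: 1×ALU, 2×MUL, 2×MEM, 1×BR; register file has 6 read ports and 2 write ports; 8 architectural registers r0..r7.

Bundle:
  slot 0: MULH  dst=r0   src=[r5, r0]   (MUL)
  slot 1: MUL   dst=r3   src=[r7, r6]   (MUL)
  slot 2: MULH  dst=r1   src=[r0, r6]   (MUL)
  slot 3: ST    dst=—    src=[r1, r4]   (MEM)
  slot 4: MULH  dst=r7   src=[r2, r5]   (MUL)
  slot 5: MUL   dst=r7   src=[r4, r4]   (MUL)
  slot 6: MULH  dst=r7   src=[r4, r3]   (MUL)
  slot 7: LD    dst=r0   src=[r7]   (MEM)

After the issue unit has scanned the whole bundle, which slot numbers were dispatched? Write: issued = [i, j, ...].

(0) want 1×MUL +2rd +1wr — yes → AL1|MU1|ME2|BR1|rd4|wr1
(1) want 1×MUL +2rd +1wr — yes → AL1|MU0|ME2|BR1|rd2|wr0
(2) want 1×MUL +2rd +1wr — FU → AL1|MU0|ME2|BR1|rd2|wr0
(3) want 1×MEM +2rd +0wr — yes → AL1|MU0|ME1|BR1|rd0|wr0
(4) want 1×MUL +2rd +1wr — FU → AL1|MU0|ME1|BR1|rd0|wr0
(5) want 1×MUL +1rd +1wr — FU → AL1|MU0|ME1|BR1|rd0|wr0
(6) want 1×MUL +2rd +1wr — FU → AL1|MU0|ME1|BR1|rd0|wr0
(7) want 1×MEM +1rd +1wr — RD_PORT → AL1|MU0|ME1|BR1|rd0|wr0

issued = [0, 1, 3]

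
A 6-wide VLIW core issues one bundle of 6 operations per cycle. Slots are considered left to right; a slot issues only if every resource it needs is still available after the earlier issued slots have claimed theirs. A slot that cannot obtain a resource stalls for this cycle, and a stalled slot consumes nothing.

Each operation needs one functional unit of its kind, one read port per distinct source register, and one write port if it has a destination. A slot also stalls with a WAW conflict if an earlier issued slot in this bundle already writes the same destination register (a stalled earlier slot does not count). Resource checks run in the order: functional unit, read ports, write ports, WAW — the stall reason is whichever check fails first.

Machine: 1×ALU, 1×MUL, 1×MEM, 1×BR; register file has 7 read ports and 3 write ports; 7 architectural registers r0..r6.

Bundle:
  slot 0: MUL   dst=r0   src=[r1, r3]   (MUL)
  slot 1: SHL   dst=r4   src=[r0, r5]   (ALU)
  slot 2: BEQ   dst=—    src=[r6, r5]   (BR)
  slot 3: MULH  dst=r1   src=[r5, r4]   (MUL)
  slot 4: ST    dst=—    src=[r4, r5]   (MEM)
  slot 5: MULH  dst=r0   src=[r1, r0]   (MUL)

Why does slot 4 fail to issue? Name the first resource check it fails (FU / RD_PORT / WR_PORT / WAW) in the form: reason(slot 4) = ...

[0] MUL needs rd=2 wr=1: ok; after: ALU=1 MUL=0 MEM=1 BR=1, R=5, W=2
[1] ALU needs rd=2 wr=1: ok; after: ALU=0 MUL=0 MEM=1 BR=1, R=3, W=1
[2] BR needs rd=2 wr=0: ok; after: ALU=0 MUL=0 MEM=1 BR=0, R=1, W=1
[3] MUL needs rd=2 wr=1: FU; after: ALU=0 MUL=0 MEM=1 BR=0, R=1, W=1
[4] MEM needs rd=2 wr=0: RD_PORT; after: ALU=0 MUL=0 MEM=1 BR=0, R=1, W=1
[5] MUL needs rd=2 wr=1: FU; after: ALU=0 MUL=0 MEM=1 BR=0, R=1, W=1

reason(slot 4) = RD_PORT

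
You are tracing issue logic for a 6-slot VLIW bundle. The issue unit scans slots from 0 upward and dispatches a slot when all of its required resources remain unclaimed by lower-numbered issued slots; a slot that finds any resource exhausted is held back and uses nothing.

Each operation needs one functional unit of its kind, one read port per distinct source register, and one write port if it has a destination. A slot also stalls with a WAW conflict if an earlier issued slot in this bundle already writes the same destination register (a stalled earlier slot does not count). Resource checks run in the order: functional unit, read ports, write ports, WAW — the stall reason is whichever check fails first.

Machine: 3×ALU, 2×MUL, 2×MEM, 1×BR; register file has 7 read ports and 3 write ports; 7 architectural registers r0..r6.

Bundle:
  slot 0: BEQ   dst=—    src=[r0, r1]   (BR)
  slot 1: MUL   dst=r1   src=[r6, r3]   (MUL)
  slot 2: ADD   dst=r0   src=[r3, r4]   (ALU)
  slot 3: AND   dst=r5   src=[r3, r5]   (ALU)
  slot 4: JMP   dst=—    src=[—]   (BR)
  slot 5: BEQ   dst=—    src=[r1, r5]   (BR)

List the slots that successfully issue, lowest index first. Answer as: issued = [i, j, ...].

issued = [0, 1, 2]

[0] BR needs rd=2 wr=0: ok; after: ALU=3 MUL=2 MEM=2 BR=0, R=5, W=3
[1] MUL needs rd=2 wr=1: ok; after: ALU=3 MUL=1 MEM=2 BR=0, R=3, W=2
[2] ALU needs rd=2 wr=1: ok; after: ALU=2 MUL=1 MEM=2 BR=0, R=1, W=1
[3] ALU needs rd=2 wr=1: RD_PORT; after: ALU=2 MUL=1 MEM=2 BR=0, R=1, W=1
[4] BR needs rd=0 wr=0: FU; after: ALU=2 MUL=1 MEM=2 BR=0, R=1, W=1
[5] BR needs rd=2 wr=0: FU; after: ALU=2 MUL=1 MEM=2 BR=0, R=1, W=1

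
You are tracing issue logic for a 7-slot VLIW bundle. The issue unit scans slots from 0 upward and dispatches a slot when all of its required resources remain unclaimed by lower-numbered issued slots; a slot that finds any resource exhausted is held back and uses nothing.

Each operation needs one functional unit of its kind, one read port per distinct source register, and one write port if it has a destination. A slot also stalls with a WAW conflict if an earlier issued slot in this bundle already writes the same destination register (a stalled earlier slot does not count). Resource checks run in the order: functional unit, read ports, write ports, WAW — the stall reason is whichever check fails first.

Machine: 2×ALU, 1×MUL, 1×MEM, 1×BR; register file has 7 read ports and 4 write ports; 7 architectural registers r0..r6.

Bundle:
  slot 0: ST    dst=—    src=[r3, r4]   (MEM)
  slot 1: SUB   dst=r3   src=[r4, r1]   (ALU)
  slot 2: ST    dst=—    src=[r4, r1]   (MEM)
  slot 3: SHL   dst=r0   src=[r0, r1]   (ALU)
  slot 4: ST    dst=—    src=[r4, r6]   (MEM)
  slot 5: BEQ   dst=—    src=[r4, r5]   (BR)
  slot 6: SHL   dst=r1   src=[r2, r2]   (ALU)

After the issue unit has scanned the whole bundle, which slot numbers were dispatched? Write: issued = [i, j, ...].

[0] MEM needs rd=2 wr=0: ok; after: ALU=2 MUL=1 MEM=0 BR=1, R=5, W=4
[1] ALU needs rd=2 wr=1: ok; after: ALU=1 MUL=1 MEM=0 BR=1, R=3, W=3
[2] MEM needs rd=2 wr=0: FU; after: ALU=1 MUL=1 MEM=0 BR=1, R=3, W=3
[3] ALU needs rd=2 wr=1: ok; after: ALU=0 MUL=1 MEM=0 BR=1, R=1, W=2
[4] MEM needs rd=2 wr=0: FU; after: ALU=0 MUL=1 MEM=0 BR=1, R=1, W=2
[5] BR needs rd=2 wr=0: RD_PORT; after: ALU=0 MUL=1 MEM=0 BR=1, R=1, W=2
[6] ALU needs rd=1 wr=1: FU; after: ALU=0 MUL=1 MEM=0 BR=1, R=1, W=2

issued = [0, 1, 3]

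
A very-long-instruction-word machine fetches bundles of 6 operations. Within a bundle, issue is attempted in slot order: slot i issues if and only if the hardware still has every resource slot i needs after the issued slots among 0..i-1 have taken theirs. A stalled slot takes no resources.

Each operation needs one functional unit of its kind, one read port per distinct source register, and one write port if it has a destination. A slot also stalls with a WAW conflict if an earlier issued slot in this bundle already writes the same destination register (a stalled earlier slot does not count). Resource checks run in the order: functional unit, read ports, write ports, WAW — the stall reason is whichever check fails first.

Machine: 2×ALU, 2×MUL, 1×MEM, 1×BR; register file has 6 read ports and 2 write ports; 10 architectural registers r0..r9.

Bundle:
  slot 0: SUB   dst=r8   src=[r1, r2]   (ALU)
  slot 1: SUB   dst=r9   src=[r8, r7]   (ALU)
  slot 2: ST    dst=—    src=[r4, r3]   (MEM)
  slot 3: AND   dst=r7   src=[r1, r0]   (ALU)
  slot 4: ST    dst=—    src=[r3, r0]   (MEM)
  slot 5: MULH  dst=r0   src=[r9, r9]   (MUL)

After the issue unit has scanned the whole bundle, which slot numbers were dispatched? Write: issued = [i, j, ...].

issued = [0, 1, 2]

slot 0 (ALU): ISSUE — free A1,Mu2,Ld1,B1 rp4 wp1
slot 1 (ALU): ISSUE — free A0,Mu2,Ld1,B1 rp2 wp0
slot 2 (MEM): ISSUE — free A0,Mu2,Ld0,B1 rp0 wp0
slot 3 (ALU): stall FU — free A0,Mu2,Ld0,B1 rp0 wp0
slot 4 (MEM): stall FU — free A0,Mu2,Ld0,B1 rp0 wp0
slot 5 (MUL): stall RD_PORT — free A0,Mu2,Ld0,B1 rp0 wp0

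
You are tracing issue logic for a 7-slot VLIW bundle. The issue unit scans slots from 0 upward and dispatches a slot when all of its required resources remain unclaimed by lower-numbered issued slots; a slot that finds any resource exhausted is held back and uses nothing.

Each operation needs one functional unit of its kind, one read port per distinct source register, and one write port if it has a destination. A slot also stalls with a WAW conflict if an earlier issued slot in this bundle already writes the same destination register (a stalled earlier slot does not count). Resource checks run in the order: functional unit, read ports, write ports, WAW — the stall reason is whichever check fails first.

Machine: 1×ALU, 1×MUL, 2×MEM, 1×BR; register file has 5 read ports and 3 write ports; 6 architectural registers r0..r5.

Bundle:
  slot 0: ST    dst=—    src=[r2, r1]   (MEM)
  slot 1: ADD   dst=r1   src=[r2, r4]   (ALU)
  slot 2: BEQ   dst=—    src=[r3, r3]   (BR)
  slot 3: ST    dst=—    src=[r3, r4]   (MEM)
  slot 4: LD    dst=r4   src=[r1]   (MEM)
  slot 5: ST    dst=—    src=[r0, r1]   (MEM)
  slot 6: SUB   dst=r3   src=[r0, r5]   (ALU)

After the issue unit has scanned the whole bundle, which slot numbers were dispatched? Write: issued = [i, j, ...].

issued = [0, 1, 2]

  0. MEM ⇒ go  {1A/1Mu/1Ld/1B | 3r 3w}
  1. ALU→r1 ⇒ go  {0A/1Mu/1Ld/1B | 1r 2w}
  2. BR ⇒ go  {0A/1Mu/1Ld/0B | 0r 2w}
  3. MEM ⇒ no(RD_PORT)  {0A/1Mu/1Ld/0B | 0r 2w}
  4. MEM→r4 ⇒ no(RD_PORT)  {0A/1Mu/1Ld/0B | 0r 2w}
  5. MEM ⇒ no(RD_PORT)  {0A/1Mu/1Ld/0B | 0r 2w}
  6. ALU→r3 ⇒ no(FU)  {0A/1Mu/1Ld/0B | 0r 2w}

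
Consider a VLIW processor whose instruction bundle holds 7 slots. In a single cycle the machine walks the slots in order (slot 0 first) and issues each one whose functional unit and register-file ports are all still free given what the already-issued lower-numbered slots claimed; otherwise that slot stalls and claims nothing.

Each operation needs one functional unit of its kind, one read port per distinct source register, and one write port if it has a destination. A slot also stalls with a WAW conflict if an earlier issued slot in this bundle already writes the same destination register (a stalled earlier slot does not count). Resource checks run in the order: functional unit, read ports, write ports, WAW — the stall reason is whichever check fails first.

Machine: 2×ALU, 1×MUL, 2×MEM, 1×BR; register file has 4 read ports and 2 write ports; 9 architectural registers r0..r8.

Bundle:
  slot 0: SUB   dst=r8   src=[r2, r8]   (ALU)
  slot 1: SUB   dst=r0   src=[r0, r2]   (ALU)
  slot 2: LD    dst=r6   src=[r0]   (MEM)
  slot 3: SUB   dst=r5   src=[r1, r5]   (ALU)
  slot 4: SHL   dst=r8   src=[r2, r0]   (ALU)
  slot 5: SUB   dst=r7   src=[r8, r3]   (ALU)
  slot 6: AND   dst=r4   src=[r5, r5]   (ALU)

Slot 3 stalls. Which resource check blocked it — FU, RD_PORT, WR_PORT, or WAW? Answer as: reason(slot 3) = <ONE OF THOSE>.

slot 0 (ALU): ISSUE — free A1,Mu1,Ld2,B1 rp2 wp1
slot 1 (ALU): ISSUE — free A0,Mu1,Ld2,B1 rp0 wp0
slot 2 (MEM): stall RD_PORT — free A0,Mu1,Ld2,B1 rp0 wp0
slot 3 (ALU): stall FU — free A0,Mu1,Ld2,B1 rp0 wp0
slot 4 (ALU): stall FU — free A0,Mu1,Ld2,B1 rp0 wp0
slot 5 (ALU): stall FU — free A0,Mu1,Ld2,B1 rp0 wp0
slot 6 (ALU): stall FU — free A0,Mu1,Ld2,B1 rp0 wp0

reason(slot 3) = FU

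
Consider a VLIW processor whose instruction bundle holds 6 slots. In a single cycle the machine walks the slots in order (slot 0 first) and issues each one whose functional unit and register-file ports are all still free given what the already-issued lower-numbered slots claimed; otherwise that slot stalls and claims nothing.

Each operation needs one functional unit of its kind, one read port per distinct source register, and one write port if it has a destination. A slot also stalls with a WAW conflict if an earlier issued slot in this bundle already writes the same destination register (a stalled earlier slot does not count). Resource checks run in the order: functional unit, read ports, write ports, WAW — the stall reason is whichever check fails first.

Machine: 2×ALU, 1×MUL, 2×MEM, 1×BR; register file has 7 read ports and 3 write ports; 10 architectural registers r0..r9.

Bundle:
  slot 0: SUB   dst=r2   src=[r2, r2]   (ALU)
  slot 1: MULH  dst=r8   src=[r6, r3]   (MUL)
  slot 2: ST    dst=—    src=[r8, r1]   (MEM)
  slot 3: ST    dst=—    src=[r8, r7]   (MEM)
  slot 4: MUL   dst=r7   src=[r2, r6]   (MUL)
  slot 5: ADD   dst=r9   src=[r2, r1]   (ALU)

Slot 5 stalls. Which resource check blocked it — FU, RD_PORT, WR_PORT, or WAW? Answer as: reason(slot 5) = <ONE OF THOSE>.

reason(slot 5) = RD_PORT

#0 ALU src=r2,r2 dispatched  <A:1 Mu:1 Ld:2 B:1 rd:6 wr:2>
#1 MUL src=r6,r3 dispatched  <A:1 Mu:0 Ld:2 B:1 rd:4 wr:1>
#2 MEM src=r8,r1 dispatched  <A:1 Mu:0 Ld:1 B:1 rd:2 wr:1>
#3 MEM src=r8,r7 dispatched  <A:1 Mu:0 Ld:0 B:1 rd:0 wr:1>
#4 MUL src=r2,r6 held:FU  <A:1 Mu:0 Ld:0 B:1 rd:0 wr:1>
#5 ALU src=r2,r1 held:RD_PORT  <A:1 Mu:0 Ld:0 B:1 rd:0 wr:1>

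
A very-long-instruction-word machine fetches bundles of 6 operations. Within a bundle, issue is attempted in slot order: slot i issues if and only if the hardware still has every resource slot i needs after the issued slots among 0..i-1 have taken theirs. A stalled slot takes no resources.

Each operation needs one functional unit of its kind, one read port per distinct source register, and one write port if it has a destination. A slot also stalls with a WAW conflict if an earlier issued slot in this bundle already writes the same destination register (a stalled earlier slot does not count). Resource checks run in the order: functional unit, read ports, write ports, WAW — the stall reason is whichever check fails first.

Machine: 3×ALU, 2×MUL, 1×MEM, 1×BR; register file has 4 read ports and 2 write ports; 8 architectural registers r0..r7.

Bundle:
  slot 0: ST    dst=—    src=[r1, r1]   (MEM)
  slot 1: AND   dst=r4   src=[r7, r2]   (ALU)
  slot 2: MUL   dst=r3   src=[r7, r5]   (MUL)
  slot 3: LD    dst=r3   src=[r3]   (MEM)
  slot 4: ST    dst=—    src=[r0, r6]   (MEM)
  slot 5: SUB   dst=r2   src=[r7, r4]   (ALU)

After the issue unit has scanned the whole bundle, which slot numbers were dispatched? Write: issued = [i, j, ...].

issued = [0, 1]

(0) want 1×MEM +1rd +0wr — yes → AL3|MU2|ME0|BR1|rd3|wr2
(1) want 1×ALU +2rd +1wr — yes → AL2|MU2|ME0|BR1|rd1|wr1
(2) want 1×MUL +2rd +1wr — RD_PORT → AL2|MU2|ME0|BR1|rd1|wr1
(3) want 1×MEM +1rd +1wr — FU → AL2|MU2|ME0|BR1|rd1|wr1
(4) want 1×MEM +2rd +0wr — FU → AL2|MU2|ME0|BR1|rd1|wr1
(5) want 1×ALU +2rd +1wr — RD_PORT → AL2|MU2|ME0|BR1|rd1|wr1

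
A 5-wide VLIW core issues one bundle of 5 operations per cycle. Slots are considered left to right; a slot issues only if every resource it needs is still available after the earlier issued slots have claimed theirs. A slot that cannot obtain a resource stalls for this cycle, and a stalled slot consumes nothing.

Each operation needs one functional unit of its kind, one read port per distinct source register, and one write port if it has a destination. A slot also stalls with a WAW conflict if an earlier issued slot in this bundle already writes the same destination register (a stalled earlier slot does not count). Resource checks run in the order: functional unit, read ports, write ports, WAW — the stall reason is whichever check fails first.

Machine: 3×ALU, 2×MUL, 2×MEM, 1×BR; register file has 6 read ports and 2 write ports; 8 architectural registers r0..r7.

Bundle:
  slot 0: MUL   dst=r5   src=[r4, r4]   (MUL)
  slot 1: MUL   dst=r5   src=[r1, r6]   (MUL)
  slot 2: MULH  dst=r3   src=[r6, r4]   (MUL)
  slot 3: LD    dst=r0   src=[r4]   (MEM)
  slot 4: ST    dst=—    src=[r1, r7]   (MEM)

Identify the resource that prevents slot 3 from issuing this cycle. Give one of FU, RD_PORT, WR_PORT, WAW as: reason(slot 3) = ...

reason(slot 3) = WR_PORT

slot 0 (MUL): ISSUE — free A3,Mu1,Ld2,B1 rp5 wp1
slot 1 (MUL): stall WAW — free A3,Mu1,Ld2,B1 rp5 wp1
slot 2 (MUL): ISSUE — free A3,Mu0,Ld2,B1 rp3 wp0
slot 3 (MEM): stall WR_PORT — free A3,Mu0,Ld2,B1 rp3 wp0
slot 4 (MEM): ISSUE — free A3,Mu0,Ld1,B1 rp1 wp0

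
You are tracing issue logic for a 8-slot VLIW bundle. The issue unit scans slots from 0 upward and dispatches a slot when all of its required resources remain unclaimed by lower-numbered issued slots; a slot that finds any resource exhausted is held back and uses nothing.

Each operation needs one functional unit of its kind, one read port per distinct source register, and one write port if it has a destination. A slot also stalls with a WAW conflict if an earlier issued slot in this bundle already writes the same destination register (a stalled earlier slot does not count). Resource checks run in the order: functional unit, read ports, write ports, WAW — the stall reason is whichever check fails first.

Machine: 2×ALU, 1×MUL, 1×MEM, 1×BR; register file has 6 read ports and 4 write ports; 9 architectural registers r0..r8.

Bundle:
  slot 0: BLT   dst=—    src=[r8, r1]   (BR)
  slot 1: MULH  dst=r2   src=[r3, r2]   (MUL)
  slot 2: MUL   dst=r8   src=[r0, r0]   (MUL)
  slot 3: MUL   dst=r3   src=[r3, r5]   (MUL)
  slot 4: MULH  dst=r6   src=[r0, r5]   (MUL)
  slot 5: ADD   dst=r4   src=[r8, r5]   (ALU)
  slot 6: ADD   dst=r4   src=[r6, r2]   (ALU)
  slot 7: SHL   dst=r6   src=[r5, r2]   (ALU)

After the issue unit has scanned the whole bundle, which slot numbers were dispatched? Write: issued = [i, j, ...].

issued = [0, 1, 5]

slot 0 (BR): ISSUE — free A2,Mu1,Ld1,B0 rp4 wp4
slot 1 (MUL): ISSUE — free A2,Mu0,Ld1,B0 rp2 wp3
slot 2 (MUL): stall FU — free A2,Mu0,Ld1,B0 rp2 wp3
slot 3 (MUL): stall FU — free A2,Mu0,Ld1,B0 rp2 wp3
slot 4 (MUL): stall FU — free A2,Mu0,Ld1,B0 rp2 wp3
slot 5 (ALU): ISSUE — free A1,Mu0,Ld1,B0 rp0 wp2
slot 6 (ALU): stall RD_PORT — free A1,Mu0,Ld1,B0 rp0 wp2
slot 7 (ALU): stall RD_PORT — free A1,Mu0,Ld1,B0 rp0 wp2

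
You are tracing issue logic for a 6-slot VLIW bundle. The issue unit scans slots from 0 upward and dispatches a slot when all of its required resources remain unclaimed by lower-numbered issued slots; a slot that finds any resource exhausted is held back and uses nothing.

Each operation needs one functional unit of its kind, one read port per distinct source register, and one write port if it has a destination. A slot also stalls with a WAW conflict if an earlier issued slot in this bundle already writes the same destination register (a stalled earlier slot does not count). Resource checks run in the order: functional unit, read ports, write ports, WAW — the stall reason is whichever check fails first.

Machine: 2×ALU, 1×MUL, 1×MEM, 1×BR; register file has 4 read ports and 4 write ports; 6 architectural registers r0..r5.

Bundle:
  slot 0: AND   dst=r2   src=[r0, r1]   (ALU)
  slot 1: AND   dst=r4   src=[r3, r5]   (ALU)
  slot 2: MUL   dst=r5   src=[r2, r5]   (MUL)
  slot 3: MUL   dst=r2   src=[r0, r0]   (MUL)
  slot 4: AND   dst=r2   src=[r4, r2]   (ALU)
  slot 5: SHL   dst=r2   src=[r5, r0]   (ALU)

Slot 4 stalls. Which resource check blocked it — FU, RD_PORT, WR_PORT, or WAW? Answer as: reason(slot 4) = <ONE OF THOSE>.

reason(slot 4) = FU

(0) want 1×ALU +2rd +1wr — yes → AL1|MU1|ME1|BR1|rd2|wr3
(1) want 1×ALU +2rd +1wr — yes → AL0|MU1|ME1|BR1|rd0|wr2
(2) want 1×MUL +2rd +1wr — RD_PORT → AL0|MU1|ME1|BR1|rd0|wr2
(3) want 1×MUL +1rd +1wr — RD_PORT → AL0|MU1|ME1|BR1|rd0|wr2
(4) want 1×ALU +2rd +1wr — FU → AL0|MU1|ME1|BR1|rd0|wr2
(5) want 1×ALU +2rd +1wr — FU → AL0|MU1|ME1|BR1|rd0|wr2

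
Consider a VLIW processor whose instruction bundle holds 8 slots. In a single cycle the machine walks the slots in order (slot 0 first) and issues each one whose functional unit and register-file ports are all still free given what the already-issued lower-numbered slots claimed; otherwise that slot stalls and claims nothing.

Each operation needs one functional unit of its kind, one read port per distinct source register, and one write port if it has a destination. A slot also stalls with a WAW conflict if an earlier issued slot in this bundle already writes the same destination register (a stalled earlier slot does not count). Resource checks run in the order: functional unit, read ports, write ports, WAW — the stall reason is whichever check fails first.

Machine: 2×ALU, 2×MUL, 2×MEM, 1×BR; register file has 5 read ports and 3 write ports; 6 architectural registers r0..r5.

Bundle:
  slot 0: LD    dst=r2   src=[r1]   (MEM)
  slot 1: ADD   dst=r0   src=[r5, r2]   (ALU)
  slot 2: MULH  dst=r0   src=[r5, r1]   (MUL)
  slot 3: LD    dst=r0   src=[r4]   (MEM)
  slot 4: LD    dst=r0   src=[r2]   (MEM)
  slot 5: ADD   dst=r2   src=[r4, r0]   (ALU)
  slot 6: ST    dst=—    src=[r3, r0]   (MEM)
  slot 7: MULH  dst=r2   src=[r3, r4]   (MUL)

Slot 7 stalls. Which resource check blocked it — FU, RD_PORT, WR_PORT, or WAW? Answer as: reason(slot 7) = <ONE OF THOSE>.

reason(slot 7) = RD_PORT

(0) want 1×MEM +1rd +1wr — yes → AL2|MU2|ME1|BR1|rd4|wr2
(1) want 1×ALU +2rd +1wr — yes → AL1|MU2|ME1|BR1|rd2|wr1
(2) want 1×MUL +2rd +1wr — WAW → AL1|MU2|ME1|BR1|rd2|wr1
(3) want 1×MEM +1rd +1wr — WAW → AL1|MU2|ME1|BR1|rd2|wr1
(4) want 1×MEM +1rd +1wr — WAW → AL1|MU2|ME1|BR1|rd2|wr1
(5) want 1×ALU +2rd +1wr — WAW → AL1|MU2|ME1|BR1|rd2|wr1
(6) want 1×MEM +2rd +0wr — yes → AL1|MU2|ME0|BR1|rd0|wr1
(7) want 1×MUL +2rd +1wr — RD_PORT → AL1|MU2|ME0|BR1|rd0|wr1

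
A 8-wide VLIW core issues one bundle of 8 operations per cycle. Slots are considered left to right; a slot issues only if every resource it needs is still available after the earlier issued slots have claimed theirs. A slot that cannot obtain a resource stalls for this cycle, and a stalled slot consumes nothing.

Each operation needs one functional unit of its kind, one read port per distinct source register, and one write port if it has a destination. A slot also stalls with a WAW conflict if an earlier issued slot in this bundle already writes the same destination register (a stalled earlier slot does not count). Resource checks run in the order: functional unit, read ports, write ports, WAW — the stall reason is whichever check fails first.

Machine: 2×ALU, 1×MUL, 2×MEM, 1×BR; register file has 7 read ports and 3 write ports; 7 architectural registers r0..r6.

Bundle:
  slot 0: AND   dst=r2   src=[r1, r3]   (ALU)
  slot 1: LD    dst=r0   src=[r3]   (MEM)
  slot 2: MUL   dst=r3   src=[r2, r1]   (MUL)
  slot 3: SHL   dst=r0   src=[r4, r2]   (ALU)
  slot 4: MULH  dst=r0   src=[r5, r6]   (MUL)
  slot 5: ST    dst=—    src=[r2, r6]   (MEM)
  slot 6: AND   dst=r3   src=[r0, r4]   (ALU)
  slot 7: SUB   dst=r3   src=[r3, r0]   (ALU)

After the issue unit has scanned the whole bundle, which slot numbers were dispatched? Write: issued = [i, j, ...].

issued = [0, 1, 2, 5]

  0. ALU→r2 ⇒ go  {1A/1Mu/2Ld/1B | 5r 2w}
  1. MEM→r0 ⇒ go  {1A/1Mu/1Ld/1B | 4r 1w}
  2. MUL→r3 ⇒ go  {1A/0Mu/1Ld/1B | 2r 0w}
  3. ALU→r0 ⇒ no(WR_PORT)  {1A/0Mu/1Ld/1B | 2r 0w}
  4. MUL→r0 ⇒ no(FU)  {1A/0Mu/1Ld/1B | 2r 0w}
  5. MEM ⇒ go  {1A/0Mu/0Ld/1B | 0r 0w}
  6. ALU→r3 ⇒ no(RD_PORT)  {1A/0Mu/0Ld/1B | 0r 0w}
  7. ALU→r3 ⇒ no(RD_PORT)  {1A/0Mu/0Ld/1B | 0r 0w}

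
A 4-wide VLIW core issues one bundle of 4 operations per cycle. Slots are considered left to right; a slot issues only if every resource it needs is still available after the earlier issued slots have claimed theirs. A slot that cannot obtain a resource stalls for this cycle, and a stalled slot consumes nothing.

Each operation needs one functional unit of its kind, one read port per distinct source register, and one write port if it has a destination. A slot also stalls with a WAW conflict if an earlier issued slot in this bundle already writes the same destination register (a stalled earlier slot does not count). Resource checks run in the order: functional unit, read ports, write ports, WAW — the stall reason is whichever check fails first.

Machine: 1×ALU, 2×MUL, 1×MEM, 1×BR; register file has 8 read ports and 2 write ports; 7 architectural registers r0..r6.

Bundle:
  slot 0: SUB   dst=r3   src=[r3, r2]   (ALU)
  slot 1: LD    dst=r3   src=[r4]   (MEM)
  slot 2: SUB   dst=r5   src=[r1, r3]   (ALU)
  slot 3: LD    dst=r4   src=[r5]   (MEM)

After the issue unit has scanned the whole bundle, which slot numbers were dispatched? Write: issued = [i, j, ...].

  0. ALU→r3 ⇒ go  {0A/2Mu/1Ld/1B | 6r 1w}
  1. MEM→r3 ⇒ no(WAW)  {0A/2Mu/1Ld/1B | 6r 1w}
  2. ALU→r5 ⇒ no(FU)  {0A/2Mu/1Ld/1B | 6r 1w}
  3. MEM→r4 ⇒ go  {0A/2Mu/0Ld/1B | 5r 0w}

issued = [0, 3]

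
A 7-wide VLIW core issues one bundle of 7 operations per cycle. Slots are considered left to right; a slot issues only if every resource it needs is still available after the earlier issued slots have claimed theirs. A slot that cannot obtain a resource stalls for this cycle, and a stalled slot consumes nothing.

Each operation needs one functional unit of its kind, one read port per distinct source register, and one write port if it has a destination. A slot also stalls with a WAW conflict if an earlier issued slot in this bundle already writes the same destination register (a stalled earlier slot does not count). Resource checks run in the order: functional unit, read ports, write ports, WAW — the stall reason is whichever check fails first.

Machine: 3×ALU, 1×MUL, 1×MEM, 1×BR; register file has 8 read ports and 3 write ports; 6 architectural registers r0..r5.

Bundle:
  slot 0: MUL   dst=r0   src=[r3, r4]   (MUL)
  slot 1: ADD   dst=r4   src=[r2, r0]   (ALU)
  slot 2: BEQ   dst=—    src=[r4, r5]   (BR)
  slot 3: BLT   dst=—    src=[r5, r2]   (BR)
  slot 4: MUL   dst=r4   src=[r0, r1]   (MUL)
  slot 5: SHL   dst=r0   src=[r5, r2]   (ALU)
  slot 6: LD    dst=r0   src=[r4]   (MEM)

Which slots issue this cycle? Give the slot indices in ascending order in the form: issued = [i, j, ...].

issued = [0, 1, 2]

  0. MUL→r0 ⇒ go  {3A/0Mu/1Ld/1B | 6r 2w}
  1. ALU→r4 ⇒ go  {2A/0Mu/1Ld/1B | 4r 1w}
  2. BR ⇒ go  {2A/0Mu/1Ld/0B | 2r 1w}
  3. BR ⇒ no(FU)  {2A/0Mu/1Ld/0B | 2r 1w}
  4. MUL→r4 ⇒ no(FU)  {2A/0Mu/1Ld/0B | 2r 1w}
  5. ALU→r0 ⇒ no(WAW)  {2A/0Mu/1Ld/0B | 2r 1w}
  6. MEM→r0 ⇒ no(WAW)  {2A/0Mu/1Ld/0B | 2r 1w}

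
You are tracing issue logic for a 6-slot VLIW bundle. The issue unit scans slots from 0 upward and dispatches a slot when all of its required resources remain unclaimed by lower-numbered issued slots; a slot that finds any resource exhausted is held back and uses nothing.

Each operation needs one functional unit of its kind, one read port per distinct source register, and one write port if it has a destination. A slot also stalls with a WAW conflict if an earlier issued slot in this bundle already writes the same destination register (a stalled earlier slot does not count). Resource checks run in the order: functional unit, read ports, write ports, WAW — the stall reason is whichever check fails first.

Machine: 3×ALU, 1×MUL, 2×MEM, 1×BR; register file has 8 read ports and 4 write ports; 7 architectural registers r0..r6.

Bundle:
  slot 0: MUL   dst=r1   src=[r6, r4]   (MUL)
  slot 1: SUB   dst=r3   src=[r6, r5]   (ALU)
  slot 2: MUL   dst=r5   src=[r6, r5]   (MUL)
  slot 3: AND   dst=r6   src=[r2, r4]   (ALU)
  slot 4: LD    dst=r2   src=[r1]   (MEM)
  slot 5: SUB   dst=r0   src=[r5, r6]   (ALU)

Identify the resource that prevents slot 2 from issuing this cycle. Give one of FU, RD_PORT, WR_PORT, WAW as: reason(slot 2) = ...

slot 0 (MUL): ISSUE — free A3,Mu0,Ld2,B1 rp6 wp3
slot 1 (ALU): ISSUE — free A2,Mu0,Ld2,B1 rp4 wp2
slot 2 (MUL): stall FU — free A2,Mu0,Ld2,B1 rp4 wp2
slot 3 (ALU): ISSUE — free A1,Mu0,Ld2,B1 rp2 wp1
slot 4 (MEM): ISSUE — free A1,Mu0,Ld1,B1 rp1 wp0
slot 5 (ALU): stall RD_PORT — free A1,Mu0,Ld1,B1 rp1 wp0

reason(slot 2) = FU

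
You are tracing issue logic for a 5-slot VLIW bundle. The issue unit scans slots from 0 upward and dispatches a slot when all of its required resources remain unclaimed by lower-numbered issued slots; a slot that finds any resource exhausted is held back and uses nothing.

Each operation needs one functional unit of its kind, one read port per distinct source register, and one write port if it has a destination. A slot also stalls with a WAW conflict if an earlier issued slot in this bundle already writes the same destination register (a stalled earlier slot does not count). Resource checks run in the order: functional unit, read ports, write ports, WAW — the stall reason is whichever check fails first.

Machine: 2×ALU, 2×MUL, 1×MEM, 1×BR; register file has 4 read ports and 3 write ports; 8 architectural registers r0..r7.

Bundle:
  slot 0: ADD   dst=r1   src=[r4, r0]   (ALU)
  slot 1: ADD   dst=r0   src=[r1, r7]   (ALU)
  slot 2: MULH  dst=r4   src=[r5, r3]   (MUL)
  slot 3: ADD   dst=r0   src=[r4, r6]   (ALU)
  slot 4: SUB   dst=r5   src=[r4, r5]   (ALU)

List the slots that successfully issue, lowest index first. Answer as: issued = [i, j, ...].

issued = [0, 1]

(0) want 1×ALU +2rd +1wr — yes → AL1|MU2|ME1|BR1|rd2|wr2
(1) want 1×ALU +2rd +1wr — yes → AL0|MU2|ME1|BR1|rd0|wr1
(2) want 1×MUL +2rd +1wr — RD_PORT → AL0|MU2|ME1|BR1|rd0|wr1
(3) want 1×ALU +2rd +1wr — FU → AL0|MU2|ME1|BR1|rd0|wr1
(4) want 1×ALU +2rd +1wr — FU → AL0|MU2|ME1|BR1|rd0|wr1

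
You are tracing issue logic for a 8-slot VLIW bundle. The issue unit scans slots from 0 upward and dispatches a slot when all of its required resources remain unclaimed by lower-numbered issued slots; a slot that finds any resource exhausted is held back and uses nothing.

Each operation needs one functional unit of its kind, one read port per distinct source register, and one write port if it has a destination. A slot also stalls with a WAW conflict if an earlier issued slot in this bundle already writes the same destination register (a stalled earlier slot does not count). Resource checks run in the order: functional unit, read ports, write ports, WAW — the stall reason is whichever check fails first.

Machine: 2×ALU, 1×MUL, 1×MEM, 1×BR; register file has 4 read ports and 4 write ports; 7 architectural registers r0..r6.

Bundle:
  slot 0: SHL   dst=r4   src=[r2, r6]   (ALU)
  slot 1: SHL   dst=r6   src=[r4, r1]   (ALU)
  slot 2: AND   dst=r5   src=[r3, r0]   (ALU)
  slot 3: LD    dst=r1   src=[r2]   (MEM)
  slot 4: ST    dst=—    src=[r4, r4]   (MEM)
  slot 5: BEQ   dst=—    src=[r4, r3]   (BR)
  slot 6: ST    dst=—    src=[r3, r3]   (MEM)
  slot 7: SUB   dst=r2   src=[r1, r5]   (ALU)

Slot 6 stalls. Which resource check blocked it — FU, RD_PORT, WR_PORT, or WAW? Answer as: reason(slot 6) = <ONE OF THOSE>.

  0. ALU→r4 ⇒ go  {1A/1Mu/1Ld/1B | 2r 3w}
  1. ALU→r6 ⇒ go  {0A/1Mu/1Ld/1B | 0r 2w}
  2. ALU→r5 ⇒ no(FU)  {0A/1Mu/1Ld/1B | 0r 2w}
  3. MEM→r1 ⇒ no(RD_PORT)  {0A/1Mu/1Ld/1B | 0r 2w}
  4. MEM ⇒ no(RD_PORT)  {0A/1Mu/1Ld/1B | 0r 2w}
  5. BR ⇒ no(RD_PORT)  {0A/1Mu/1Ld/1B | 0r 2w}
  6. MEM ⇒ no(RD_PORT)  {0A/1Mu/1Ld/1B | 0r 2w}
  7. ALU→r2 ⇒ no(FU)  {0A/1Mu/1Ld/1B | 0r 2w}

reason(slot 6) = RD_PORT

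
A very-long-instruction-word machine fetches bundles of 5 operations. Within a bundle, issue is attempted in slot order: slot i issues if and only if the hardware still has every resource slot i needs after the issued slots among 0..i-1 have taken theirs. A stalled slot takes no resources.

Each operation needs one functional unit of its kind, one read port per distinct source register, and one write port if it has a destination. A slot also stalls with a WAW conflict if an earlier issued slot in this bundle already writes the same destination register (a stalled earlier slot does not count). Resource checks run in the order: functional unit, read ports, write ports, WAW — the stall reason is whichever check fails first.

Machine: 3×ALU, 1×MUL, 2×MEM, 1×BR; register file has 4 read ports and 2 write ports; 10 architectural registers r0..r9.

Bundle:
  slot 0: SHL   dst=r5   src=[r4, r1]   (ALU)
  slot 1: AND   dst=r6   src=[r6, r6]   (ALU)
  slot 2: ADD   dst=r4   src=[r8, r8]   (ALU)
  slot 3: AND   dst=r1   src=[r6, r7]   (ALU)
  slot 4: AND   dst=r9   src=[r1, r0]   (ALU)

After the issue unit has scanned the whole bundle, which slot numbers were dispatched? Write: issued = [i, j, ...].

issued = [0, 1]

  0. ALU→r5 ⇒ go  {2A/1Mu/2Ld/1B | 2r 1w}
  1. ALU→r6 ⇒ go  {1A/1Mu/2Ld/1B | 1r 0w}
  2. ALU→r4 ⇒ no(WR_PORT)  {1A/1Mu/2Ld/1B | 1r 0w}
  3. ALU→r1 ⇒ no(RD_PORT)  {1A/1Mu/2Ld/1B | 1r 0w}
  4. ALU→r9 ⇒ no(RD_PORT)  {1A/1Mu/2Ld/1B | 1r 0w}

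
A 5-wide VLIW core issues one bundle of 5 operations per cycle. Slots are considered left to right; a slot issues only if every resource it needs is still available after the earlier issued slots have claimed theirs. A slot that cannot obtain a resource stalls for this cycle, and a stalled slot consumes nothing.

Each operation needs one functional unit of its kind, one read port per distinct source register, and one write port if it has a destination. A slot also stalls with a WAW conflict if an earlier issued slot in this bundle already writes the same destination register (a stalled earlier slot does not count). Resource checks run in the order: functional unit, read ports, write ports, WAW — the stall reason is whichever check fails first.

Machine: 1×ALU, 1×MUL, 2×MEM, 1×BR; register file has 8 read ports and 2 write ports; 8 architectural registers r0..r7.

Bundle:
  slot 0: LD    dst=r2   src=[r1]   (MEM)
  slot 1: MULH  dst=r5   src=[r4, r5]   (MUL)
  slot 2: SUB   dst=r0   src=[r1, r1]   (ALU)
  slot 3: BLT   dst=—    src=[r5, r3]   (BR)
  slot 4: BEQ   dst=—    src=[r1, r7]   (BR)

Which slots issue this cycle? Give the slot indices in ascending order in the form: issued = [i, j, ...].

issued = [0, 1, 3]

slot 0 (MEM): ISSUE — free A1,Mu1,Ld1,B1 rp7 wp1
slot 1 (MUL): ISSUE — free A1,Mu0,Ld1,B1 rp5 wp0
slot 2 (ALU): stall WR_PORT — free A1,Mu0,Ld1,B1 rp5 wp0
slot 3 (BR): ISSUE — free A1,Mu0,Ld1,B0 rp3 wp0
slot 4 (BR): stall FU — free A1,Mu0,Ld1,B0 rp3 wp0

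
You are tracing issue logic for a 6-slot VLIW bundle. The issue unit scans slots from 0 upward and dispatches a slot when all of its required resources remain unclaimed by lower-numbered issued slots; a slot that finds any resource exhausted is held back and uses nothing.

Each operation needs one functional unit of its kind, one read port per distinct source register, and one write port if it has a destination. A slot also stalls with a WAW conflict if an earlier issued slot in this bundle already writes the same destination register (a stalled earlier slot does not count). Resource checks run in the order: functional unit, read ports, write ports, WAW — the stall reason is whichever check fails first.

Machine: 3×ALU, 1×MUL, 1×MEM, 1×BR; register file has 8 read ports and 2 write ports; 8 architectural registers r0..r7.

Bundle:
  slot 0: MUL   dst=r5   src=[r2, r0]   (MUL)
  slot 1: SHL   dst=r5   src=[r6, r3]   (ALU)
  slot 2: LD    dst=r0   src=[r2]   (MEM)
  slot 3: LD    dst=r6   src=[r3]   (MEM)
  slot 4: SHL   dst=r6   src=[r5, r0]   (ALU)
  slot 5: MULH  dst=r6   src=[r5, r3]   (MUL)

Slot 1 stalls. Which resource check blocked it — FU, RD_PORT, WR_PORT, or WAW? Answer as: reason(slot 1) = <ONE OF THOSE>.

[0] MUL needs rd=2 wr=1: ok; after: ALU=3 MUL=0 MEM=1 BR=1, R=6, W=1
[1] ALU needs rd=2 wr=1: WAW; after: ALU=3 MUL=0 MEM=1 BR=1, R=6, W=1
[2] MEM needs rd=1 wr=1: ok; after: ALU=3 MUL=0 MEM=0 BR=1, R=5, W=0
[3] MEM needs rd=1 wr=1: FU; after: ALU=3 MUL=0 MEM=0 BR=1, R=5, W=0
[4] ALU needs rd=2 wr=1: WR_PORT; after: ALU=3 MUL=0 MEM=0 BR=1, R=5, W=0
[5] MUL needs rd=2 wr=1: FU; after: ALU=3 MUL=0 MEM=0 BR=1, R=5, W=0

reason(slot 1) = WAW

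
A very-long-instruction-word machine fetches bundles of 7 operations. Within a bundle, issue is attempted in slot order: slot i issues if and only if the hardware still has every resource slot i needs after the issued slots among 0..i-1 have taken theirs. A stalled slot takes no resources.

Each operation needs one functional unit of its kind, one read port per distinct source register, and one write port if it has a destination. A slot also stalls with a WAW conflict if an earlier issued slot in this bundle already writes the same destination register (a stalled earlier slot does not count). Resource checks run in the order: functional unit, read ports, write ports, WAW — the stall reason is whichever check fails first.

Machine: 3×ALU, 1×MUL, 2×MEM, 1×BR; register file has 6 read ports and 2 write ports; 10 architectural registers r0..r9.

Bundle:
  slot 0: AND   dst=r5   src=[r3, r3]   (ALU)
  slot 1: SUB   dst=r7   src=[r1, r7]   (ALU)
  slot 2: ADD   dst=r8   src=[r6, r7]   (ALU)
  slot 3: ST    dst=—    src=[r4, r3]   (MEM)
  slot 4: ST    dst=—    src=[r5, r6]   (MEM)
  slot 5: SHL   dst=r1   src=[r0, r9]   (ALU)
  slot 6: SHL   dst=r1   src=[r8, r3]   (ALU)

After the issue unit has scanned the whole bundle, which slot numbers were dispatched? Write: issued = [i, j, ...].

issued = [0, 1, 3]

[0] ALU needs rd=1 wr=1: ok; after: ALU=2 MUL=1 MEM=2 BR=1, R=5, W=1
[1] ALU needs rd=2 wr=1: ok; after: ALU=1 MUL=1 MEM=2 BR=1, R=3, W=0
[2] ALU needs rd=2 wr=1: WR_PORT; after: ALU=1 MUL=1 MEM=2 BR=1, R=3, W=0
[3] MEM needs rd=2 wr=0: ok; after: ALU=1 MUL=1 MEM=1 BR=1, R=1, W=0
[4] MEM needs rd=2 wr=0: RD_PORT; after: ALU=1 MUL=1 MEM=1 BR=1, R=1, W=0
[5] ALU needs rd=2 wr=1: RD_PORT; after: ALU=1 MUL=1 MEM=1 BR=1, R=1, W=0
[6] ALU needs rd=2 wr=1: RD_PORT; after: ALU=1 MUL=1 MEM=1 BR=1, R=1, W=0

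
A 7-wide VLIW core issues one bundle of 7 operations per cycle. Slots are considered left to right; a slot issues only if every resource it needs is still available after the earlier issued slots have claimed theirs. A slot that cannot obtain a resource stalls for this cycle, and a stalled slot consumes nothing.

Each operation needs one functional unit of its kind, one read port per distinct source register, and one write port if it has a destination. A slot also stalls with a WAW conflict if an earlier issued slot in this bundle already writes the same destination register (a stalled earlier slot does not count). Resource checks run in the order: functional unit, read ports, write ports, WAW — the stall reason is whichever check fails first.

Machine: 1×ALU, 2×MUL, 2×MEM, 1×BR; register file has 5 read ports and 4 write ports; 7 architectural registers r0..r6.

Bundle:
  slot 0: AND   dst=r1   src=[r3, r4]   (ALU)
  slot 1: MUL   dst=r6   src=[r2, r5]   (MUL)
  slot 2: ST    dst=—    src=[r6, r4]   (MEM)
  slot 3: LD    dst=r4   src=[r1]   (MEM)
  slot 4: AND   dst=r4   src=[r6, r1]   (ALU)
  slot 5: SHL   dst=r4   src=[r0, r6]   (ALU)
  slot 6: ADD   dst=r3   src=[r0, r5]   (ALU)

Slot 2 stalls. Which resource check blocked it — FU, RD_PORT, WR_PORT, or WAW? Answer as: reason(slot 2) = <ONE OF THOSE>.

reason(slot 2) = RD_PORT

slot 0 (ALU): ISSUE — free A0,Mu2,Ld2,B1 rp3 wp3
slot 1 (MUL): ISSUE — free A0,Mu1,Ld2,B1 rp1 wp2
slot 2 (MEM): stall RD_PORT — free A0,Mu1,Ld2,B1 rp1 wp2
slot 3 (MEM): ISSUE — free A0,Mu1,Ld1,B1 rp0 wp1
slot 4 (ALU): stall FU — free A0,Mu1,Ld1,B1 rp0 wp1
slot 5 (ALU): stall FU — free A0,Mu1,Ld1,B1 rp0 wp1
slot 6 (ALU): stall FU — free A0,Mu1,Ld1,B1 rp0 wp1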